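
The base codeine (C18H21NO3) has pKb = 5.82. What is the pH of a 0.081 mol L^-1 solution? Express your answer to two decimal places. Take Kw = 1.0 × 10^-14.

pH = 10.54

C18H21NO3 + H2O ⇌ C18H22NO3+ + OH-
Kb = 10^(−5.82) = 1.51 × 10^-6
From the ICE table, Kb = [OH-]²/(0.081 − [OH-]) = 1.51 × 10^-6.
Neglecting [OH-] in the denominator: [OH-] = √(1.51 × 10^-6 × 0.081) = 3.50 × 10^-4 M
([OH-]/C₀ = 0.43% < 5%, so the approximation holds.)
pOH = −log(3.50 × 10^-4) = 3.46; pH = 14.00 − 3.46 = 10.54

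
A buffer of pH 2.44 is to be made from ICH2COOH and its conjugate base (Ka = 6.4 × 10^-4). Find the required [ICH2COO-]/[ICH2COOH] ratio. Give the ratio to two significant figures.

pKa = -log(6.4 × 10^-4) = 3.194
pH = pKa + log(r) ⇒ log(r) = 2.44 − 3.194 = -0.754
r = [ICH2COO-]/[ICH2COOH] = 10^(-0.754) = 0.176

ratio = 0.18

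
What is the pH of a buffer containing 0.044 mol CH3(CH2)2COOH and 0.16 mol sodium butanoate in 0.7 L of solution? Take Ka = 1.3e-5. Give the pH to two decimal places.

pH = 5.45

pKa = −log(1.3 × 10^-5) = 4.886
Using pH = pKa + log([base]/[acid]) with [base]/[acid] = 0.16/0.044:
pH = 4.886 + (+0.561) = 5.45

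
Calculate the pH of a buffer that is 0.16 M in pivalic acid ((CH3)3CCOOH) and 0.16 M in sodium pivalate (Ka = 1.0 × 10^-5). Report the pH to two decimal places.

pH = 5.00

pKa = −log(1.0 × 10^-5) = 5.000
Using pH = pKa + log([base]/[acid]) with [base]/[acid] = 0.16/0.16:
pH = 5.000 + (+0.000) = 5.00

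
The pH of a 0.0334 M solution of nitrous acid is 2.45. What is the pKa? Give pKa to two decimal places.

[H+] = 10^(-2.45) = 3.55 × 10^-3 M
At equilibrium [HA] = 0.0334 − 3.55 × 10^-3 = 2.98 × 10^-2 M
Ka = [H+][A-]/[HA] = (3.55 × 10^-3)² / 2.98 × 10^-2 = 4.23 × 10^-4
pKa = -log(4.23 × 10^-4) = 3.37

pKa = 3.37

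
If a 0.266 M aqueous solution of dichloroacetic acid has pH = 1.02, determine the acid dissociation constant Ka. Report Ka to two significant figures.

Ka = 5.3 × 10^-2

[H+] = 10^(-1.02) = 9.55 × 10^-2 M
At equilibrium [HA] = 0.266 − 9.55 × 10^-2 = 1.71 × 10^-1 M
Ka = [H+][A-]/[HA] = (9.55 × 10^-2)² / 1.71 × 10^-1 = 5.3 × 10^-2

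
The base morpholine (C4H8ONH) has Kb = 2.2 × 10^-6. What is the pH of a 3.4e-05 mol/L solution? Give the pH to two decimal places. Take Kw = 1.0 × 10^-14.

pH = 8.88

C4H8ONH + H2O ⇌ C4H8ONH2+ + OH-
Kb = x²/(3.4e-05 − x) = 2.2 × 10^-6
x is not negligible relative to C₀; solve x² + 2.2e-06·x − 7.48e-11 = 0.
x = [−2.2e-06 + √(2.2e-06² + 2.99e-10)]/2 = 7.62 × 10^-6 M
pOH = 5.12, so pH = 14.00 − pOH = 8.88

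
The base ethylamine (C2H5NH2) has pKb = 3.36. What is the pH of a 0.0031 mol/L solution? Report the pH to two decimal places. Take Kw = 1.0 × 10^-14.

C2H5NH2 + H2O ⇌ C2H5NH3+ + OH-
Kb = 10^(−3.36) = 4.37 × 10^-4
Let x = [OH-] at equilibrium. Kb = x²/(0.0031 − x).
Here C₀/Kb ≈ 7.09, so the small-x approximation fails. Use the quadratic:
x = (−Kb + √(Kb² + 4·Kb·C₀))/2 = 9.66 × 10^-4 M
pOH = 3.02, so pH = 14.00 − pOH = 10.98

pH = 10.98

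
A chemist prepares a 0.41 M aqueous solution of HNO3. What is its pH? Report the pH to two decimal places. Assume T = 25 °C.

HNO3 is a strong acid and dissociates completely, so [H+] = 0.41 M.
pH = -log(0.41) = 0.39

pH = 0.39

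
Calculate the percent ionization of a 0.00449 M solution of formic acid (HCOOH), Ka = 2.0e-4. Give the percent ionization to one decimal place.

19.0%

HCOOH ⇌ HCOO- + H+; let x = [H+] at equilibrium.
Solve x² + 0.0002x − 8.98e-07 = 0 → x = 8.53 × 10^-4 M
% ionization = x/C₀ × 100% = 8.53 × 10^-4/0.00449 × 100% = 19.0%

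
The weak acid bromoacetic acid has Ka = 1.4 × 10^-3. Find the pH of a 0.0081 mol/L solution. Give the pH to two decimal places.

BrCH2COOH ⇌ BrCH2COO- + H+
From the ICE table, Ka = x²/(0.0081 − x) = 1.4 × 10^-3.
Here C₀/Ka ≈ 5.79, so the small-x approximation fails. Use the quadratic:
x = (−Ka + √(Ka² + 4·Ka·C₀))/2 = 2.74 × 10^-3 M
pH = −log[H+] = −log(2.74 × 10^-3) = 2.56

pH = 2.56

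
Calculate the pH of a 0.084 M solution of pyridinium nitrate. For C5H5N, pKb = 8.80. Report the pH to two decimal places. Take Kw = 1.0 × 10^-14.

C5H5NH+ is the conjugate acid of the weak base C5H5N.
Kb = 10^(−8.80) = 1.58 × 10^-9
Ka = Kw/Kb = 1.0×10^-14 / 1.58 × 10^-9 = 6.33 × 10^-6
From the ICE table, Ka = x²/(0.084 − x) = 6.33 × 10^-6.
Assume x ≪ 0.084: x ≈ √(6.33 × 10^-6 × 0.084) = 7.29 × 10^-4 M
(x/C₀ = 0.87% < 5%, so the approximation holds.)
pH = −log(7.29 × 10^-4) = 3.14

pH = 3.14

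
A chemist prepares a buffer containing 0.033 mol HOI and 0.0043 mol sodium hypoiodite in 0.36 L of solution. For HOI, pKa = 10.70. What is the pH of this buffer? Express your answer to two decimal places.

pH = 9.81

Using pH = pKa + log([base]/[acid]) with [base]/[acid] = 0.0043/0.033:
pH = 10.70 + (-0.885) = 9.81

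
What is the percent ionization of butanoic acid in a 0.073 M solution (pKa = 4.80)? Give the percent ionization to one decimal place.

1.5%

CH3(CH2)2COOH ⇌ CH3(CH2)2COO- + H+; let x = [H+] at equilibrium.
Ka = 10^(−4.80) = 1.58 × 10^-5
x ≈ √(Ka·C₀) = √(1.58 × 10^-5 × 0.073) = 1.07 × 10^-3 M
Fraction ionized = 1.07 × 10^-3 / 0.073 = 0.0147 → 1.5%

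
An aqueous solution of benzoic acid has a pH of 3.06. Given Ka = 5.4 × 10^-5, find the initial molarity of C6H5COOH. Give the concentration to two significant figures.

C₀ = 1.5 × 10^-2 M

[H+] = 10^(-3.06) = 8.71 × 10^-4 M = x
Ka = x²/(C₀ − x) ⇒ C₀ = x + x²/Ka
C₀ = 8.71 × 10^-4 + (8.71 × 10^-4)²/(5.4 × 10^-5) = 1.49 × 10^-2 M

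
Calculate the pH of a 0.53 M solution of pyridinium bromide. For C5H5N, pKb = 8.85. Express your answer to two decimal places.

pH = 2.71

C5H5NH+ is the conjugate acid of the weak base C5H5N.
Kb = 10^(−8.85) = 1.41 × 10^-9
Ka = Kw/Kb = 1.0×10^-14 / 1.41 × 10^-9 = 7.09 × 10^-6
Let x = [H+] at equilibrium. Ka = x²/(0.53 − x).
Neglecting x in the denominator: x = √(7.09 × 10^-6 × 0.53) = 1.94 × 10^-3 M
pH = −log(1.94 × 10^-3) = 2.71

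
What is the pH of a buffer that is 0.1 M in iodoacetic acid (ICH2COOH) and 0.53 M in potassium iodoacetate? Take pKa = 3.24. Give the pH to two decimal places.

Using pH = pKa + log([base]/[acid]) with [base]/[acid] = 0.53/0.1:
pH = 3.24 + (+0.724) = 3.96

pH = 3.96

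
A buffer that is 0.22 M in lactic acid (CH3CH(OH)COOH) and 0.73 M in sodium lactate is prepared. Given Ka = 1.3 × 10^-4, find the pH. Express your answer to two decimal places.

pKa = −log(1.3 × 10^-4) = 3.886
Using pH = pKa + log([base]/[acid]) with [base]/[acid] = 0.73/0.22:
pH = 3.886 + (+0.521) = 4.41

pH = 4.41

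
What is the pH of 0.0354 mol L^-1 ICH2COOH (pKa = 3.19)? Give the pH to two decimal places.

ICH2COOH ⇌ ICH2COO- + H+
Ka = 10^(−3.19) = 6.46 × 10^-4
From the ICE table, Ka = [H+]²/(0.0354 − [H+]) = 6.46 × 10^-4.
[H+] is not negligible relative to C₀; solve [H+]² + 0.000646·[H+] − 2.29e-05 = 0.
[H+] = (−Ka + √(Ka² + 4·Ka·C₀))/2 = 4.47 × 10^-3 M
pH = −log(4.47 × 10^-3) = 2.35

pH = 2.35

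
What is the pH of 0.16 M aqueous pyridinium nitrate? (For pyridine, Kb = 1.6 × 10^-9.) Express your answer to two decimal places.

C5H5NH+ is the conjugate acid of the weak base C5H5N.
Ka = Kw/Kb = 1.0×10^-14 / 1.6 × 10^-9 = 6.25 × 10^-6
Ka = [H+]²/(0.16 − [H+]) = 6.25 × 10^-6
Neglecting [H+] in the denominator: [H+] = √(6.25 × 10^-6 × 0.16) = 1.00 × 10^-3 M
pH = −log(1.00 × 10^-3) = 3.00

pH = 3.00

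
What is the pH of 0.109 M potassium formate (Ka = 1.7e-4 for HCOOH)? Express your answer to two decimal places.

pH = 8.40

HCOO- is the conjugate base of the weak acid HCOOH.
Kb = Kw/Ka = 1.0×10^-14 / 1.7 × 10^-4 = 5.88 × 10^-11
Kb = [OH-]²/(0.109 − [OH-]) = 5.88 × 10^-11
Since Kb ≪ C₀, [OH-] ≈ √(Kb·C₀) = 2.53 × 10^-6 M.
pOH = −log(2.53 × 10^-6) = 5.60; pH = 14.00 − 5.60 = 8.40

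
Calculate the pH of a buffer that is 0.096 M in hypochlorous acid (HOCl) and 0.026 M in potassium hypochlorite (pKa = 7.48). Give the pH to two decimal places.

pH = pKa + log([A⁻]/[HA]) = 7.48 + log(0.026/0.096)
pH = 7.48 + (-0.567) = 6.91

pH = 6.91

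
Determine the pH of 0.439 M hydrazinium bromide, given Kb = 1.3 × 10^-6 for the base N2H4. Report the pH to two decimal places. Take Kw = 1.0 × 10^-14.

N2H5+ is the conjugate acid of the weak base N2H4.
Ka = Kw/Kb = 1.0×10^-14 / 1.3 × 10^-6 = 7.69 × 10^-9
Let x = [H+] at equilibrium. Ka = x²/(0.439 − x).
Assume x ≪ 0.439: x ≈ √(7.69 × 10^-9 × 0.439) = 5.81 × 10^-5 M
(x/C₀ = 0.013% < 5%, so the approximation holds.)
pH = −log[H+] = −log(5.81 × 10^-5) = 4.24

pH = 4.24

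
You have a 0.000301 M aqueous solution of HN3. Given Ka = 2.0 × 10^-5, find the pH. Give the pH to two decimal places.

HN3 ⇌ N3- + H+
From the ICE table, Ka = x²/(0.000301 − x) = 2.0 × 10^-5.
x is not negligible relative to C₀; solve x² + 2e-05·x − 6.02e-09 = 0.
x = [−2e-05 + √(2e-05² + 2.41e-08)]/2 = 6.82 × 10^-5 M
pH = −log[H+] = −log(6.82 × 10^-5) = 4.17

pH = 4.17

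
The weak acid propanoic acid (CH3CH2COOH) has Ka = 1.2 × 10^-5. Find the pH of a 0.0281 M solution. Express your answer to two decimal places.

CH3CH2COOH ⇌ CH3CH2COO- + H+
Ka = [H+]²/(0.0281 − [H+]) = 1.2 × 10^-5
Assume [H+] ≪ 0.0281: [H+] ≈ √(1.2 × 10^-5 × 0.0281) = 5.81 × 10^-4 M
Check: 2.1% ionized — well under 5%, approximation valid.
pH = −log[H+] = −log(5.81 × 10^-4) = 3.24

pH = 3.24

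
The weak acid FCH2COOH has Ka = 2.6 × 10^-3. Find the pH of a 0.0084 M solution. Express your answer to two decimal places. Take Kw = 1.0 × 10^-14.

FCH2COOH ⇌ FCH2COO- + H+
Let x = [H+] at equilibrium. Ka = x²/(0.0084 − x).
The 5% rule fails; solving x² + Ka·x − Ka·C₀ = 0 exactly:
x = [−0.0026 + √(0.0026² + 8.74e-05)]/2 = 3.55 × 10^-3 M
pH = −log(3.55 × 10^-3) = 2.45

pH = 2.45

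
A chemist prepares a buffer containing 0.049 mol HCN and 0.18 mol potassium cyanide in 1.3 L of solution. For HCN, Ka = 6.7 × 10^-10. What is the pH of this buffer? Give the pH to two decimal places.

pH = 9.74

pKa = −log(6.7 × 10^-10) = 9.174
pH = pKa + log([A⁻]/[HA]) = 9.174 + log(0.18/0.049)
pH = 9.174 + (+0.565) = 9.74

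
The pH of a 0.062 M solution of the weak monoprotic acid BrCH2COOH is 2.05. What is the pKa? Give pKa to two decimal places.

[H+] = 10^(-2.05) = 8.91 × 10^-3 M
At equilibrium [HA] = 0.062 − 8.91 × 10^-3 = 5.31 × 10^-2 M
Ka = [H+][A-]/[HA] = (8.91 × 10^-3)² / 5.31 × 10^-2 = 1.50 × 10^-3
pKa = -log(1.50 × 10^-3) = 2.82

pKa = 2.82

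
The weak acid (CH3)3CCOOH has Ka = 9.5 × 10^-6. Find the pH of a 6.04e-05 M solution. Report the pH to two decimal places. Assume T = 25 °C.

(CH3)3CCOOH ⇌ (CH3)3CCOO- + H+
From the ICE table, Ka = x²/(6.04e-05 − x) = 9.5 × 10^-6.
Here C₀/Ka ≈ 6.36, so the small-x approximation fails. Use the quadratic:
x = [−9.5e-06 + √(9.5e-06² + 2.3e-09)]/2 = 1.97 × 10^-5 M
pH = −log[H+] = −log(1.97 × 10^-5) = 4.71

pH = 4.71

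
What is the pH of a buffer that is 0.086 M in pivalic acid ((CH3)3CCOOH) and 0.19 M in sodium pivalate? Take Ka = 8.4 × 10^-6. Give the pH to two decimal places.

pKa = −log(8.4 × 10^-6) = 5.076
pH = pKa + log([A⁻]/[HA]) = 5.076 + log(0.19/0.086)
pH = 5.076 + (+0.344) = 5.42

pH = 5.42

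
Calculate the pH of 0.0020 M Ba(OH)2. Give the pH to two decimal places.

Ba(OH)2 is a strong base (each formula unit releases 2 OH-); [OH-] = 0.004 M.
pOH = -log(0.004) = 2.40
pH = 14.00 - 2.40 = 11.60

pH = 11.60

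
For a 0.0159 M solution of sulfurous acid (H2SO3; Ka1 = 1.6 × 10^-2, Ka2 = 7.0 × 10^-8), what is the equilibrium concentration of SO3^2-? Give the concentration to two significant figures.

7.0 × 10^-8 M

First ionization gives [H+] ≈ [HSO3-] = 9.84 × 10^-3 M.
Second step: Ka2 = [H+][SO3^2-]/[HSO3-] ≈ [SO3^2-] (since [H+] ≈ [HSO3-]).
So [SO3^2-] ≈ Ka2.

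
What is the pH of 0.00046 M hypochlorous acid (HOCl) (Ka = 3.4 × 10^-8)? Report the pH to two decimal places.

pH = 5.40

HOCl ⇌ OCl- + H+
From the ICE table, Ka = x²/(0.00046 − x) = 3.4 × 10^-8.
Neglecting x in the denominator: x = √(3.4 × 10^-8 × 0.00046) = 3.95 × 10^-6 M
Check: 0.86% ionized — well under 5%, approximation valid.
pH = −log[H+] = −log(3.95 × 10^-6) = 5.40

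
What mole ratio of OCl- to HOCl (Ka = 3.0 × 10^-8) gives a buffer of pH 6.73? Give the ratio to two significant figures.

pKa = -log(3.0 × 10^-8) = 7.523
pH = pKa + log(r) ⇒ log(r) = 6.73 − 7.523 = -0.793
r = [OCl-]/[HOCl] = 10^(-0.793) = 0.161

ratio = 0.16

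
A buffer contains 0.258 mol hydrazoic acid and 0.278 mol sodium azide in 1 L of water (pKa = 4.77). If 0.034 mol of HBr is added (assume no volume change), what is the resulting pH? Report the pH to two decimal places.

After neutralization: n(HN3) = 0.292 mol, n(N3-) = 0.244 mol.
Henderson–Hasselbalch with mole ratio 0.244/0.292: pH = 4.77 + (-0.078)

pH = 4.69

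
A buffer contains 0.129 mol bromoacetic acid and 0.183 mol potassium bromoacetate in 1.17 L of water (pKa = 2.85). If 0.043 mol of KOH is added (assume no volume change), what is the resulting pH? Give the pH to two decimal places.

After neutralization: n(BrCH2COOH) = 0.086 mol, n(BrCH2COO-) = 0.226 mol.
pH = pKa + log([A⁻]/[HA]) = 2.85 + log(0.226/0.086) = 2.85 +0.420

pH = 3.27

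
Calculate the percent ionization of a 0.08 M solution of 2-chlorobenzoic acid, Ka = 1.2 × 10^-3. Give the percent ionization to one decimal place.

ClC6H4COOH ⇌ ClC6H4COO- + H+; let x = [H+] at equilibrium.
Ka = x²/(C₀ − x); solving the quadratic gives x = 9.22 × 10^-3 M.
Fraction ionized = 9.22 × 10^-3 / 0.08 = 0.1153 → 11.5%

11.5%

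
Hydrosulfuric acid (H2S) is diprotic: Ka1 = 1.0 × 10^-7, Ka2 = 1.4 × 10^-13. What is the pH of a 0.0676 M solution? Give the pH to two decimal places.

Since Ka1 ≫ Ka2, the first ionization dominates [H+].
Ka1 = x²/(0.0676 − x) = 1.0 × 10^-7
x ≈ √(1.0 × 10^-7 × 0.0676) = 8.22 × 10^-5 M
pH = −log(8.22 × 10^-5) = 4.09

pH = 4.09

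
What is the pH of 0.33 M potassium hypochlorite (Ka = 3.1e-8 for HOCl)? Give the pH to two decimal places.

pH = 10.51

OCl- is the conjugate base of the weak acid HOCl.
Kb = Kw/Ka = 1.0×10^-14 / 3.1 × 10^-8 = 3.23 × 10^-7
Kb = [OH-]²/(0.33 − [OH-]) = 3.23 × 10^-7
Assume [OH-] ≪ 0.33: [OH-] ≈ √(3.23 × 10^-7 × 0.33) = 3.26 × 10^-4 M
pOH = −log(3.26 × 10^-4) = 3.49; pH = 14.00 − 3.49 = 10.51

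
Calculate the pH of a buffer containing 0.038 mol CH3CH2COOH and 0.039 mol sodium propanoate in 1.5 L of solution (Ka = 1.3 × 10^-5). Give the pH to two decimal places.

pH = 4.90

pKa = −log(1.3 × 10^-5) = 4.886
Henderson–Hasselbalch: pH = pKa + log([CH3CH2COO-]/[CH3CH2COOH]) = 4.886 + log(0.039/0.038)
pH = 4.886 + (+0.011) = 4.90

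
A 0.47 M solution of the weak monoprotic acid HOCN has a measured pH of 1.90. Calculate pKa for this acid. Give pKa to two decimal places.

[H+] = 10^(-1.90) = 1.26 × 10^-2 M
At equilibrium [HA] = 0.47 − 1.26 × 10^-2 = 4.57 × 10^-1 M
Ka = [H+][A-]/[HA] = (1.26 × 10^-2)² / 4.57 × 10^-1 = 3.47 × 10^-4
pKa = -log(3.47 × 10^-4) = 3.46

pKa = 3.46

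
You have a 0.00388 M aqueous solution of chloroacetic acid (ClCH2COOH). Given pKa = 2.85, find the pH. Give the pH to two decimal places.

pH = 2.76

ClCH2COOH ⇌ ClCH2COO- + H+
Ka = 10^(−2.85) = 1.41 × 10^-3
From the ICE table, Ka = [H+]²/(0.00388 − [H+]) = 1.41 × 10^-3.
The 5% rule fails; solving [H+]² + Ka·[H+] − Ka·C₀ = 0 exactly:
[H+] = (−Ka + √(Ka² + 4·Ka·C₀))/2 = 1.74 × 10^-3 M
pH = −log(1.74 × 10^-3) = 2.76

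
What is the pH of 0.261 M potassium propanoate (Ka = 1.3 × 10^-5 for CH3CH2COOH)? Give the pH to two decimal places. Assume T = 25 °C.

CH3CH2COO- is the conjugate base of the weak acid CH3CH2COOH.
Kb = Kw/Ka = 1.0×10^-14 / 1.3 × 10^-5 = 7.69 × 10^-10
From the ICE table, Kb = [OH-]²/(0.261 − [OH-]) = 7.69 × 10^-10.
Neglecting [OH-] in the denominator: [OH-] = √(7.69 × 10^-10 × 0.261) = 1.42 × 10^-5 M
Check: 0.0054% ionized — well under 5%, approximation valid.
pOH = 4.85, so pH = 14.00 − pOH = 9.15

pH = 9.15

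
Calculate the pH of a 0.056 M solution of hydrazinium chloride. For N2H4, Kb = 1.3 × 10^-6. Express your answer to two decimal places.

pH = 4.68

N2H5+ is the conjugate acid of the weak base N2H4.
Ka = Kw/Kb = 1.0×10^-14 / 1.3 × 10^-6 = 7.69 × 10^-9
From the ICE table, Ka = [H+]²/(0.056 − [H+]) = 7.69 × 10^-9.
Since Ka ≪ C₀, [H+] ≈ √(Ka·C₀) = 2.08 × 10^-5 M.
Check: 0.037% ionized — well under 5%, approximation valid.
pH = −log[H+] = −log(2.08 × 10^-5) = 4.68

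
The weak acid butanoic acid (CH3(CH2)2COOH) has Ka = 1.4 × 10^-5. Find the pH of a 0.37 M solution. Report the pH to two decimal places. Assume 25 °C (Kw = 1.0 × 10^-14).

CH3(CH2)2COOH ⇌ CH3(CH2)2COO- + H+
Ka = [H+]²/(0.37 − [H+]) = 1.4 × 10^-5
Neglecting [H+] in the denominator: [H+] = √(1.4 × 10^-5 × 0.37) = 2.28 × 10^-3 M
Check: 0.62% ionized — well under 5%, approximation valid.
pH = −log[H+] = −log(2.28 × 10^-3) = 2.64

pH = 2.64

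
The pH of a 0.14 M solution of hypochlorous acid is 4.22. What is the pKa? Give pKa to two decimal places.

[H+] = 10^(-4.22) = 6.03 × 10^-5 M
At equilibrium [HA] = 0.14 − 6.03 × 10^-5 = 1.40 × 10^-1 M
Ka = [H+][A-]/[HA] = (6.03 × 10^-5)² / 1.40 × 10^-1 = 2.60 × 10^-8
pKa = -log(2.60 × 10^-8) = 7.59

pKa = 7.59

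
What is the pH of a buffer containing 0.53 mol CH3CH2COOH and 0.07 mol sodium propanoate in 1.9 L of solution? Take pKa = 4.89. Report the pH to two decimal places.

pH = 4.01

Using pH = pKa + log([base]/[acid]) with [base]/[acid] = 0.07/0.53:
pH = 4.89 + (-0.879) = 4.01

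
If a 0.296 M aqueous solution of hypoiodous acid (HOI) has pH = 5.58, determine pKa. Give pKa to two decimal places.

pKa = 10.63

[H+] = 10^(-5.58) = 2.63 × 10^-6 M
At equilibrium [HA] = 0.296 − 2.63 × 10^-6 = 2.96 × 10^-1 M
Ka = [H+][A-]/[HA] = (2.63 × 10^-6)² / 2.96 × 10^-1 = 2.34 × 10^-11
pKa = -log(2.34 × 10^-11) = 10.63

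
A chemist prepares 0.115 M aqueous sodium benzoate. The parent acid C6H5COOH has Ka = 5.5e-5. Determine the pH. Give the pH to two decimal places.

C6H5COO- is the conjugate base of the weak acid C6H5COOH.
Kb = Kw/Ka = 1.0×10^-14 / 5.5 × 10^-5 = 1.82 × 10^-10
Kb = [OH-]²/(0.115 − [OH-]) = 1.82 × 10^-10
Neglecting [OH-] in the denominator: [OH-] = √(1.82 × 10^-10 × 0.115) = 4.57 × 10^-6 M
pOH = −log(4.57 × 10^-6) = 5.34; pH = 14.00 − 5.34 = 8.66

pH = 8.66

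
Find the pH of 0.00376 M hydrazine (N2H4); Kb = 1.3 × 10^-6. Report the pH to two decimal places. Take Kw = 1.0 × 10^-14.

pH = 9.84

N2H4 + H2O ⇌ N2H5+ + OH-
From the ICE table, Kb = [OH-]²/(0.00376 − [OH-]) = 1.3 × 10^-6.
Since Kb ≪ C₀, [OH-] ≈ √(Kb·C₀) = 6.99 × 10^-5 M.
Check: 1.9% ionized — well under 5%, approximation valid.
pOH = 4.16, so pH = 14.00 − pOH = 9.84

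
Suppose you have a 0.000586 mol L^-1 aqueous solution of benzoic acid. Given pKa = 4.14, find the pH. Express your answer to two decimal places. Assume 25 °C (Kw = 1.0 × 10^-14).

C6H5COOH ⇌ C6H5COO- + H+
Ka = 10^(−4.14) = 7.24 × 10^-5
From the ICE table, Ka = x²/(0.000586 − x) = 7.24 × 10^-5.
x is not negligible relative to C₀; solve x² + 7.24e-05·x − 4.24e-08 = 0.
x = (−Ka + √(Ka² + 4·Ka·C₀))/2 = 1.73 × 10^-4 M
pH = −log(1.73 × 10^-4) = 3.76

pH = 3.76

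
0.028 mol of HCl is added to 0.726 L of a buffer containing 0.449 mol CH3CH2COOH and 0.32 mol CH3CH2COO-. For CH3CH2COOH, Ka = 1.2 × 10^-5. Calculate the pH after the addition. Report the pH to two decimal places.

pH = 4.71

After neutralization: n(CH3CH2COOH) = 0.477 mol, n(CH3CH2COO-) = 0.292 mol.
pKa = −log(1.2 × 10^-5) = 4.921
pH = pKa + log(n_CH3CH2COO-/n_CH3CH2COOH) = 4.921 + log(0.292/0.477) = 4.921 + (-0.213)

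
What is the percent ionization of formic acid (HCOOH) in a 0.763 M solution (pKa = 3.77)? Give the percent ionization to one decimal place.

1.5%

HCOOH ⇌ HCOO- + H+; let x = [H+] at equilibrium.
Ka = 10^(−3.77) = 1.70 × 10^-4
x ≈ √(Ka·C₀) = √(1.70 × 10^-4 × 0.763) = 1.14 × 10^-2 M
% ionization = x/C₀ × 100% = 1.14 × 10^-2/0.763 × 100% = 1.5%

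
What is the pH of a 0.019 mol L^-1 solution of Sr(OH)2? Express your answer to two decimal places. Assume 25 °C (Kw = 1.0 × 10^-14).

Sr(OH)2 is a strong base (each formula unit releases 2 OH-); [OH-] = 0.038 M.
pOH = -log(0.038) = 1.42
pH = 14.00 - 1.42 = 12.58

pH = 12.58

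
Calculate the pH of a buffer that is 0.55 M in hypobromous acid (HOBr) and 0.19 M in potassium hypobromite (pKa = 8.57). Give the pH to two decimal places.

pH = 8.11

Henderson–Hasselbalch: pH = pKa + log([OBr-]/[HOBr]) = 8.57 + log(0.19/0.55)
pH = 8.57 + (-0.462) = 8.11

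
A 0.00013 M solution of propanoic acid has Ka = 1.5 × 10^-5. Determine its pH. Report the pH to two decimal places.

CH3CH2COOH ⇌ CH3CH2COO- + H+
Let x = [H+] at equilibrium. Ka = x²/(0.00013 − x).
The 5% rule fails; solving x² + Ka·x − Ka·C₀ = 0 exactly:
x = [−1.5e-05 + √(1.5e-05² + 7.8e-09)]/2 = 3.73 × 10^-5 M
pH = −log[H+] = −log(3.73 × 10^-5) = 4.43

pH = 4.43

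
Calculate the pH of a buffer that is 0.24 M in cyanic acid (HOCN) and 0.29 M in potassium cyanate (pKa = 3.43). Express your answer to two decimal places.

pH = 3.51

Henderson–Hasselbalch: pH = pKa + log([OCN-]/[HOCN]) = 3.43 + log(0.29/0.24)
pH = 3.43 + (+0.082) = 3.51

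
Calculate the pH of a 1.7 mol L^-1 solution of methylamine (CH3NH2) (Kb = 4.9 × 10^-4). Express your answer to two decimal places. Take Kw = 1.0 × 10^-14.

pH = 12.46

CH3NH2 + H2O ⇌ CH3NH3+ + OH-
Kb = [OH-]²/(1.7 − [OH-]) = 4.9 × 10^-4
Neglecting [OH-] in the denominator: [OH-] = √(4.9 × 10^-4 × 1.7) = 2.89 × 10^-2 M
([OH-]/C₀ = 1.7% < 5%, so the approximation holds.)
pOH = 1.54, so pH = 14.00 − pOH = 12.46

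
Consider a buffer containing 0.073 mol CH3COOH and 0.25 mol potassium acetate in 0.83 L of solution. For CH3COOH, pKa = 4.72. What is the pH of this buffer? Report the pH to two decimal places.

pH = 5.25

Henderson–Hasselbalch: pH = pKa + log([CH3COO-]/[CH3COOH]) = 4.72 + log(0.25/0.073)
pH = 4.72 + (+0.535) = 5.25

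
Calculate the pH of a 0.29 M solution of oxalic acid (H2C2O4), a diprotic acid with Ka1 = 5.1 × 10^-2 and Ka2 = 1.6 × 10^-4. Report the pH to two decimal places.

pH = 1.01

Ka1 ≫ Ka2, so treat the first dissociation as the only significant source of H+.
Ka1 = x²/(0.29 − x) = 5.1 × 10^-2
Solving the quadratic: x = (−Ka1 + √(Ka1² + 4·Ka1·C₀))/2 = 9.88 × 10^-2 M
pH = −log(9.88 × 10^-2) = 1.01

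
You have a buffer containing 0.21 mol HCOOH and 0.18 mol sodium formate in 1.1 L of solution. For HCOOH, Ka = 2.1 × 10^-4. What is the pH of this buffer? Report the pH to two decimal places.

pH = 3.61

pKa = −log(2.1 × 10^-4) = 3.678
Using pH = pKa + log([base]/[acid]) with [base]/[acid] = 0.18/0.21:
pH = 3.678 + (-0.067) = 3.61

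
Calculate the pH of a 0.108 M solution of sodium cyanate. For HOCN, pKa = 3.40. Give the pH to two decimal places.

pH = 8.22

OCN- is the conjugate base of the weak acid HOCN.
Ka = 10^(−3.40) = 3.98 × 10^-4
Kb = Kw/Ka = 1.0×10^-14 / 3.98 × 10^-4 = 2.51 × 10^-11
Kb = x²/(0.108 − x) = 2.51 × 10^-11
Assume x ≪ 0.108: x ≈ √(2.51 × 10^-11 × 0.108) = 1.65 × 10^-6 M
Check: 0.0015% ionized — well under 5%, approximation valid.
pOH = −log(1.65 × 10^-6) = 5.78; pH = 14.00 − 5.78 = 8.22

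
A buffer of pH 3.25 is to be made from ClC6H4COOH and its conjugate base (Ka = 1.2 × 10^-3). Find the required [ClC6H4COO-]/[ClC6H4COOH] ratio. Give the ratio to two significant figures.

ratio = 2.1

pKa = -log(1.2 × 10^-3) = 2.921
pH = pKa + log(r) ⇒ log(r) = 3.25 − 2.921 = +0.329
r = [ClC6H4COO-]/[ClC6H4COOH] = 10^(+0.329) = 2.13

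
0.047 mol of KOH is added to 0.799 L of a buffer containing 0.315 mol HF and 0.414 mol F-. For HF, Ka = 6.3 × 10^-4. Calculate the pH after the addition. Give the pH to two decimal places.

After neutralization: n(HF) = 0.268 mol, n(F-) = 0.461 mol.
pKa = −log(6.3 × 10^-4) = 3.201
Henderson–Hasselbalch with mole ratio 0.461/0.268: pH = 3.201 + (+0.236)

pH = 3.44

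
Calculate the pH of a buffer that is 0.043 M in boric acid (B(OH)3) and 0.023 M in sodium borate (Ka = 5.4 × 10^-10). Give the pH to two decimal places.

pKa = −log(5.4 × 10^-10) = 9.268
Using pH = pKa + log([base]/[acid]) with [base]/[acid] = 0.023/0.043:
pH = 9.268 + (-0.272) = 9.00

pH = 9.00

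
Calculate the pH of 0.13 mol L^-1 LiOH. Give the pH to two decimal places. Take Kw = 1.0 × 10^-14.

LiOH is a strong base; [OH-] = 0.13 M.
pOH = -log(0.13) = 0.89
pH = 14.00 - 0.89 = 13.11

pH = 13.11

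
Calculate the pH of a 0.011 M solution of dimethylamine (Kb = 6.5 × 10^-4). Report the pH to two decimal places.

pH = 11.37

(CH3)2NH + H2O ⇌ (CH3)2NH2+ + OH-
From the ICE table, Kb = [OH-]²/(0.011 − [OH-]) = 6.5 × 10^-4.
Here C₀/Kb ≈ 16.9, so the small-[OH-] approximation fails. Use the quadratic:
[OH-] = [−0.00065 + √(0.00065² + 2.86e-05)]/2 = 2.37 × 10^-3 M
pOH = 2.63, so pH = 14.00 − pOH = 11.37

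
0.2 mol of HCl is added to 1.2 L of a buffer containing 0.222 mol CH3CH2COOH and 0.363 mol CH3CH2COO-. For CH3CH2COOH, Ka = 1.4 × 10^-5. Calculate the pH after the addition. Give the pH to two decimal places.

Added H+ converts CH3CH2COO- to CH3CH2COOH: CH3CH2COOH → 0.422 mol, CH3CH2COO- → 0.163 mol.
pKa = −log(1.4 × 10^-5) = 4.854
Henderson–Hasselbalch with mole ratio 0.163/0.422: pH = 4.854 + (-0.413)

pH = 4.44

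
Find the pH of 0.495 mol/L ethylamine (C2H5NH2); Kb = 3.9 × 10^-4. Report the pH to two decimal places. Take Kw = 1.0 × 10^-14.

pH = 12.14

C2H5NH2 + H2O ⇌ C2H5NH3+ + OH-
From the ICE table, Kb = [OH-]²/(0.495 − [OH-]) = 3.9 × 10^-4.
Assume [OH-] ≪ 0.495: [OH-] ≈ √(3.9 × 10^-4 × 0.495) = 1.39 × 10^-2 M
([OH-]/C₀ = 2.8% < 5%, so the approximation holds.)
pOH = 1.86, so pH = 14.00 − pOH = 12.14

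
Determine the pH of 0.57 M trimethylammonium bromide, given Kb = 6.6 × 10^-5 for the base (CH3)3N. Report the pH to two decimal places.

pH = 5.03

(CH3)3NH+ is the conjugate acid of the weak base (CH3)3N.
Ka = Kw/Kb = 1.0×10^-14 / 6.6 × 10^-5 = 1.52 × 10^-10
From the ICE table, Ka = [H+]²/(0.57 − [H+]) = 1.52 × 10^-10.
Since Ka ≪ C₀, [H+] ≈ √(Ka·C₀) = 9.31 × 10^-6 M.
pH = −log[H+] = −log(9.31 × 10^-6) = 5.03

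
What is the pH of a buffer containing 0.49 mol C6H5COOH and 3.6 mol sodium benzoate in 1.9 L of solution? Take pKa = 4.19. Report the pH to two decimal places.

pH = pKa + log([A⁻]/[HA]) = 4.19 + log(3.6/0.49)
pH = 4.19 + (+0.866) = 5.06

pH = 5.06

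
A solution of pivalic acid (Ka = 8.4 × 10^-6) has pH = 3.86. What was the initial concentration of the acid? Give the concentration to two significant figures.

C₀ = 2.4 × 10^-3 M

[H+] = 10^(-3.86) = 1.38 × 10^-4 M = x
Ka = x²/(C₀ − x) ⇒ C₀ = x + x²/Ka
C₀ = 1.38 × 10^-4 + (1.38 × 10^-4)²/(8.4 × 10^-6) = 2.41 × 10^-3 M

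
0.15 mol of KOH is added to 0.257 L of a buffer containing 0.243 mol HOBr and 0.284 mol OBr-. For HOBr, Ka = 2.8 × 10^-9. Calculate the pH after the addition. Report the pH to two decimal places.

OH- converts HOBr to OBr-: HOBr → 0.093 mol, OBr- → 0.434 mol.
pKa = −log(2.8 × 10^-9) = 8.553
Henderson–Hasselbalch with mole ratio 0.434/0.093: pH = 8.553 + (+0.669)

pH = 9.22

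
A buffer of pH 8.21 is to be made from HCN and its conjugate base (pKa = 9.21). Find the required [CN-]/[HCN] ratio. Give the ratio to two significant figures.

pH = pKa + log(r) ⇒ log(r) = 8.21 − 9.21 = -1.00
r = [CN-]/[HCN] = 10^(-1.00) = 0.1

ratio = 0.10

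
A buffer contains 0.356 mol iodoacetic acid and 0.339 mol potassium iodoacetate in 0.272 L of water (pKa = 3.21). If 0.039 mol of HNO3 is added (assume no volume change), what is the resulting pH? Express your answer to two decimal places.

pH = 3.09

Added H+ converts ICH2COO- to ICH2COOH: ICH2COOH → 0.395 mol, ICH2COO- → 0.3 mol.
Henderson–Hasselbalch with mole ratio 0.3/0.395: pH = 3.21 + (-0.119)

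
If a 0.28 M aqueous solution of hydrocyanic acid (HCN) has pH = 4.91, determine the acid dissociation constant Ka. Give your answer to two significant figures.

Ka = 5.4 × 10^-10

[H+] = 10^(-4.91) = 1.23 × 10^-5 M
At equilibrium [HA] = 0.28 − 1.23 × 10^-5 = 2.80 × 10^-1 M
Ka = [H+][A-]/[HA] = (1.23 × 10^-5)² / 2.80 × 10^-1 = 5.4 × 10^-10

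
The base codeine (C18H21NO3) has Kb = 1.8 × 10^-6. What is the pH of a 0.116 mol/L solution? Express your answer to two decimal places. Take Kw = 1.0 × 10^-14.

pH = 10.66

C18H21NO3 + H2O ⇌ C18H22NO3+ + OH-
From the ICE table, Kb = x²/(0.116 − x) = 1.8 × 10^-6.
Neglecting x in the denominator: x = √(1.8 × 10^-6 × 0.116) = 4.57 × 10^-4 M
Check: 0.39% ionized — well under 5%, approximation valid.
pOH = 3.34, so pH = 14.00 − pOH = 10.66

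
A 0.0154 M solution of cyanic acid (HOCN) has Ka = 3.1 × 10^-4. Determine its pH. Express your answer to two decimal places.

pH = 2.69

HOCN ⇌ OCN- + H+
Let x = [H+] at equilibrium. Ka = x²/(0.0154 − x).
Here C₀/Ka ≈ 49.7, so the small-x approximation fails. Use the quadratic:
x = (−Ka + √(Ka² + 4·Ka·C₀))/2 = 2.04 × 10^-3 M
pH = −log(2.04 × 10^-3) = 2.69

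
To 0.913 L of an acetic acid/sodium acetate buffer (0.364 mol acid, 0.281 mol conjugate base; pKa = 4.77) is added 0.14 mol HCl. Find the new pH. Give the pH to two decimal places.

pH = 4.22

After neutralization: n(CH3COOH) = 0.504 mol, n(CH3COO-) = 0.141 mol.
pH = pKa + log([A⁻]/[HA]) = 4.77 + log(0.141/0.504) = 4.77 -0.553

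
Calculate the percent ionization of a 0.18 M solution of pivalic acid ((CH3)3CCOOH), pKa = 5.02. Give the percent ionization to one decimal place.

(CH3)3CCOOH ⇌ (CH3)3CCOO- + H+; let x = [H+] at equilibrium.
Ka = 10^(−5.02) = 9.55 × 10^-6
x ≈ √(Ka·C₀) = √(9.55 × 10^-6 × 0.18) = 1.31 × 10^-3 M
Fraction ionized = 1.31 × 10^-3 / 0.18 = 0.0073 → 0.7%

0.7%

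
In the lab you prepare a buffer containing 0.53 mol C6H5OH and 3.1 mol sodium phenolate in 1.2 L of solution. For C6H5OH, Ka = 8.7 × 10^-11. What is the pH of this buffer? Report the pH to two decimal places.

pKa = −log(8.7 × 10^-11) = 10.060
pH = pKa + log([A⁻]/[HA]) = 10.060 + log(3.1/0.53)
pH = 10.060 + (+0.767) = 10.83

pH = 10.83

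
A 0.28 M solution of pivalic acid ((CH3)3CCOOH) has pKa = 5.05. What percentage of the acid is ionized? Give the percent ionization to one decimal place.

0.6%

(CH3)3CCOOH ⇌ (CH3)3CCOO- + H+; let x = [H+] at equilibrium.
Ka = 10^(−5.05) = 8.91 × 10^-6
x ≈ √(Ka·C₀) = √(8.91 × 10^-6 × 0.28) = 1.58 × 10^-3 M
Fraction ionized = 1.58 × 10^-3 / 0.28 = 0.0056 → 0.6%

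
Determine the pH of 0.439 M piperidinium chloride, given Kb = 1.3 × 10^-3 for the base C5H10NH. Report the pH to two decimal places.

C5H10NH2+ is the conjugate acid of the weak base C5H10NH.
Ka = Kw/Kb = 1.0×10^-14 / 1.3 × 10^-3 = 7.69 × 10^-12
Ka = [H+]²/(0.439 − [H+]) = 7.69 × 10^-12
Assume [H+] ≪ 0.439: [H+] ≈ √(7.69 × 10^-12 × 0.439) = 1.84 × 10^-6 M
pH = −log(1.84 × 10^-6) = 5.74

pH = 5.74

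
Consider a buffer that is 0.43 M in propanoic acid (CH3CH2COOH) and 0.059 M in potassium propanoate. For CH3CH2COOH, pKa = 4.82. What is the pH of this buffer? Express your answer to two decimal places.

pH = pKa + log([A⁻]/[HA]) = 4.82 + log(0.059/0.43)
pH = 4.82 + (-0.863) = 3.96

pH = 3.96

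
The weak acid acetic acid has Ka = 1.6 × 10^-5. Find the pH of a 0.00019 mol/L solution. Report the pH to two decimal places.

pH = 4.32

CH3COOH ⇌ CH3COO- + H+
From the ICE table, Ka = x²/(0.00019 − x) = 1.6 × 10^-5.
The 5% rule fails; solving x² + Ka·x − Ka·C₀ = 0 exactly:
x = (−Ka + √(Ka² + 4·Ka·C₀))/2 = 4.77 × 10^-5 M
pH = −log[H+] = −log(4.77 × 10^-5) = 4.32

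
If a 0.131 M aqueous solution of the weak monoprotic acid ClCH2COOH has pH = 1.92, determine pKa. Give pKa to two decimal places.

[H+] = 10^(-1.92) = 1.20 × 10^-2 M
At equilibrium [HA] = 0.131 − 1.20 × 10^-2 = 1.19 × 10^-1 M
Ka = [H+][A-]/[HA] = (1.20 × 10^-2)² / 1.19 × 10^-1 = 1.21 × 10^-3
pKa = -log(1.21 × 10^-3) = 2.92

pKa = 2.92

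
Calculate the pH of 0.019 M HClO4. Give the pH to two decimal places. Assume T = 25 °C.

pH = 1.72

HClO4 is a strong acid and dissociates completely, so [H+] = 0.019 M.
pH = -log(0.019) = 1.72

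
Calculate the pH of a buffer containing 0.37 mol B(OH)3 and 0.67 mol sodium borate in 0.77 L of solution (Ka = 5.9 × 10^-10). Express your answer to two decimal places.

pH = 9.49

pKa = −log(5.9 × 10^-10) = 9.229
pH = pKa + log([A⁻]/[HA]) = 9.229 + log(0.67/0.37)
pH = 9.229 + (+0.258) = 9.49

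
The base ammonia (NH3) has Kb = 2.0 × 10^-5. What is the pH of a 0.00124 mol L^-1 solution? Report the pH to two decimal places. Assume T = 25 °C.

NH3 + H2O ⇌ NH4+ + OH-
Kb = x²/(0.00124 − x) = 2.0 × 10^-5
x is not negligible relative to C₀; solve x² + 2e-05·x − 2.48e-08 = 0.
x = [−2e-05 + √(2e-05² + 9.92e-08)]/2 = 1.48 × 10^-4 M
pOH = −log(1.48 × 10^-4) = 3.83; pH = 14.00 − 3.83 = 10.17

pH = 10.17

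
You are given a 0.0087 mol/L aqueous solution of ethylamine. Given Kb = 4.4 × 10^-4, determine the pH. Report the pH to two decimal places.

pH = 11.24

C2H5NH2 + H2O ⇌ C2H5NH3+ + OH-
From the ICE table, Kb = [OH-]²/(0.0087 − [OH-]) = 4.4 × 10^-4.
Here C₀/Kb ≈ 19.8, so the small-[OH-] approximation fails. Use the quadratic:
[OH-] = [−0.00044 + √(0.00044² + 1.53e-05)]/2 = 1.75 × 10^-3 M
pOH = 2.76, so pH = 14.00 − pOH = 11.24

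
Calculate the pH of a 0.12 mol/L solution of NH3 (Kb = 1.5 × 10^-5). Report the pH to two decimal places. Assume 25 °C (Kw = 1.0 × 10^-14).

pH = 11.13

NH3 + H2O ⇌ NH4+ + OH-
From the ICE table, Kb = x²/(0.12 − x) = 1.5 × 10^-5.
Since Kb ≪ C₀, x ≈ √(Kb·C₀) = 1.34 × 10^-3 M.
(x/C₀ = 1.1% < 5%, so the approximation holds.)
pOH = 2.87, so pH = 14.00 − pOH = 11.13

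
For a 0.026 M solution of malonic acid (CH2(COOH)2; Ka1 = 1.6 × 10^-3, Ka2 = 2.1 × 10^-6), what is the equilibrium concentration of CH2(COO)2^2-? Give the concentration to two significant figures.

2.1 × 10^-6 M

First ionization gives [H+] ≈ [CH2(COOH)COO-] = 5.70 × 10^-3 M.
Second step: Ka2 = [H+][CH2(COO)2^2-]/[CH2(COOH)COO-] ≈ [CH2(COO)2^2-] (since [H+] ≈ [CH2(COOH)COO-]).
So [CH2(COO)2^2-] ≈ Ka2.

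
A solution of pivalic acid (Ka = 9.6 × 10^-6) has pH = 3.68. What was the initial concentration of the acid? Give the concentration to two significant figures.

C₀ = 4.8 × 10^-3 M

[H+] = 10^(-3.68) = 2.09 × 10^-4 M = x
Ka = x²/(C₀ − x) ⇒ C₀ = x + x²/Ka
C₀ = 2.09 × 10^-4 + (2.09 × 10^-4)²/(9.6 × 10^-6) = 4.76 × 10^-3 M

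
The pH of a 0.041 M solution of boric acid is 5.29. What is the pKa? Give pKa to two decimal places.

[H+] = 10^(-5.29) = 5.13 × 10^-6 M
At equilibrium [HA] = 0.041 − 5.13 × 10^-6 = 4.10 × 10^-2 M
Ka = [H+][A-]/[HA] = (5.13 × 10^-6)² / 4.10 × 10^-2 = 6.42 × 10^-10
pKa = -log(6.42 × 10^-10) = 9.19

pKa = 9.19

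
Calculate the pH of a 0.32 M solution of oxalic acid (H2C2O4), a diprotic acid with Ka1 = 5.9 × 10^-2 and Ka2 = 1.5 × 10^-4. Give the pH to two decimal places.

Since Ka1 ≫ Ka2, the first ionization dominates [H+].
Ka1 = x²/(0.32 − x) = 5.9 × 10^-2
Solving the quadratic: x = (−Ka1 + √(Ka1² + 4·Ka1·C₀))/2 = 1.11 × 10^-1 M
pH = −log(1.11 × 10^-1) = 0.95

pH = 0.95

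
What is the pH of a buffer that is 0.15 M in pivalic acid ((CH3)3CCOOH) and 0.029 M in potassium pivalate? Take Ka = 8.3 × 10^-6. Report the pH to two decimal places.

pH = 4.37

pKa = −log(8.3 × 10^-6) = 5.081
Henderson–Hasselbalch: pH = pKa + log([(CH3)3CCOO-]/[(CH3)3CCOOH]) = 5.081 + log(0.029/0.15)
pH = 5.081 + (-0.714) = 4.37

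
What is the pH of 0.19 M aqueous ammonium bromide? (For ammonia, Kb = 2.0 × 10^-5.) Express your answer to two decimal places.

NH4+ is the conjugate acid of the weak base NH3.
Ka = Kw/Kb = 1.0×10^-14 / 2.0 × 10^-5 = 5.00 × 10^-10
Ka = [H+]²/(0.19 − [H+]) = 5.00 × 10^-10
Assume [H+] ≪ 0.19: [H+] ≈ √(5.00 × 10^-10 × 0.19) = 9.75 × 10^-6 M
Check: 0.0051% ionized — well under 5%, approximation valid.
pH = −log(9.75 × 10^-6) = 5.01

pH = 5.01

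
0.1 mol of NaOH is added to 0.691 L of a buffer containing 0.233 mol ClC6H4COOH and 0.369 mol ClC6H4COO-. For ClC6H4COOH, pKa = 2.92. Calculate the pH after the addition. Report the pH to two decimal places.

pH = 3.47

After neutralization: n(ClC6H4COOH) = 0.133 mol, n(ClC6H4COO-) = 0.469 mol.
Henderson–Hasselbalch with mole ratio 0.469/0.133: pH = 2.92 + (+0.547)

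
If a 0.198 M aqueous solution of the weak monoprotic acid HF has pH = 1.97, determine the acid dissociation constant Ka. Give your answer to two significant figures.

Ka = 6.1 × 10^-4

[H+] = 10^(-1.97) = 1.07 × 10^-2 M
At equilibrium [HA] = 0.198 − 1.07 × 10^-2 = 1.87 × 10^-1 M
Ka = [H+][A-]/[HA] = (1.07 × 10^-2)² / 1.87 × 10^-1 = 6.1 × 10^-4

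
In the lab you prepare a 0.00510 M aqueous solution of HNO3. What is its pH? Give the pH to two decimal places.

HNO3 is a strong acid and dissociates completely, so [H+] = 0.00510 M.
pH = -log(0.0051) = 2.29

pH = 2.29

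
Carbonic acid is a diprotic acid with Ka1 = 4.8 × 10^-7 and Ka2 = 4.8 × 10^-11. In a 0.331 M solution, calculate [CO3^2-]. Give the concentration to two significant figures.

First ionization gives [H+] ≈ [HCO3-] = 3.99 × 10^-4 M.
Second step: Ka2 = [H+][CO3^2-]/[HCO3-] ≈ [CO3^2-] (since [H+] ≈ [HCO3-]).
So [CO3^2-] ≈ Ka2.

4.8 × 10^-11 M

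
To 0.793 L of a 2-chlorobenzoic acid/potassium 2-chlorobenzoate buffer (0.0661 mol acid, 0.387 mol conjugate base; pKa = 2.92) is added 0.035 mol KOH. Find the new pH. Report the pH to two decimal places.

After neutralization: n(ClC6H4COOH) = 0.0311 mol, n(ClC6H4COO-) = 0.422 mol.
Henderson–Hasselbalch with mole ratio 0.422/0.0311: pH = 2.92 + (+1.133)

pH = 4.05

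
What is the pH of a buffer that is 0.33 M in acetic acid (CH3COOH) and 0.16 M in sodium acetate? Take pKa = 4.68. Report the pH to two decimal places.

Using pH = pKa + log([base]/[acid]) with [base]/[acid] = 0.16/0.33:
pH = 4.68 + (-0.314) = 4.37

pH = 4.37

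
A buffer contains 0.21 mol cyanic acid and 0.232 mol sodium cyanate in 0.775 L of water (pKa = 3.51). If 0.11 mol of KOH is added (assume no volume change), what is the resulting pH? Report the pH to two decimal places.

pH = 4.04

OH- converts HOCN to OCN-: HOCN → 0.1 mol, OCN- → 0.342 mol.
pH = pKa + log([A⁻]/[HA]) = 3.51 + log(0.342/0.1) = 3.51 +0.534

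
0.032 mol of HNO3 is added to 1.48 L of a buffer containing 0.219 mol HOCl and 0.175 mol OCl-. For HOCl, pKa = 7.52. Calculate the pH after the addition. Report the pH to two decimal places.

After neutralization: n(HOCl) = 0.251 mol, n(OCl-) = 0.143 mol.
Henderson–Hasselbalch with mole ratio 0.143/0.251: pH = 7.52 + (-0.244)

pH = 7.28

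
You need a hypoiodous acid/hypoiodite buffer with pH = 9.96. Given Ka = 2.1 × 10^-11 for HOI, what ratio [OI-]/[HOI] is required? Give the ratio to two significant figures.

pKa = -log(2.1 × 10^-11) = 10.678
pH = pKa + log(r) ⇒ log(r) = 9.96 − 10.678 = -0.718
r = [OI-]/[HOI] = 10^(-0.718) = 0.191

ratio = 0.19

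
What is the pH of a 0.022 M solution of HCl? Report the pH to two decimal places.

HCl is a strong acid and dissociates completely, so [H+] = 0.022 M.
pH = -log(0.022) = 1.66

pH = 1.66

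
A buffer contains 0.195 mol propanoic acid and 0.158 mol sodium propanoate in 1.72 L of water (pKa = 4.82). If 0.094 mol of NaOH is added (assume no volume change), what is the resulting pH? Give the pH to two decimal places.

pH = 5.22

OH- converts CH3CH2COOH to CH3CH2COO-: CH3CH2COOH → 0.101 mol, CH3CH2COO- → 0.252 mol.
Henderson–Hasselbalch with mole ratio 0.252/0.101: pH = 4.82 + (+0.397)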